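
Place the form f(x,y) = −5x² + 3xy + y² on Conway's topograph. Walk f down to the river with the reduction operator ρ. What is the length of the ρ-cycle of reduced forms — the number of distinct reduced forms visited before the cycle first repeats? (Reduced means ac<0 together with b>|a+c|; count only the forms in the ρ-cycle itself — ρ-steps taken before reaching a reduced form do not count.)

D = 29, ⌊√D⌋ = 5
descent: ρ → (1,5,-1)  [lands on river]
river: ρ → (-1,5,1)
ρ-cycle length = 2 (tail of 1 descent step not counted)

2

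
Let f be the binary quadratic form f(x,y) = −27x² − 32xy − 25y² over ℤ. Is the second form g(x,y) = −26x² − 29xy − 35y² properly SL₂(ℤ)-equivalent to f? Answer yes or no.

D₁ = -1676, D₂ = -2799
discriminants differ ⇒ not SL₂(ℤ)-equivalent

no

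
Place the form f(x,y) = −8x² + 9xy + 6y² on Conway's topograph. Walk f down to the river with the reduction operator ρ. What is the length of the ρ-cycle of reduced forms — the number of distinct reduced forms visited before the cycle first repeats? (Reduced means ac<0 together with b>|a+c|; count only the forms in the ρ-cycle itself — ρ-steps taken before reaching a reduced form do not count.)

D = 273, ⌊√D⌋ = 16
river: ρ → (6,15,-2)
river: ρ → (-2,13,13)
river: ρ → (13,13,-2)
river: ρ → (-2,15,6)
river: ρ → (6,9,-8)
river: ρ → (-8,7,7)
river: ρ → (7,7,-8)
river: ρ → (-8,9,6)
ρ-cycle length = 8 (tail of 0 descent steps not counted)

8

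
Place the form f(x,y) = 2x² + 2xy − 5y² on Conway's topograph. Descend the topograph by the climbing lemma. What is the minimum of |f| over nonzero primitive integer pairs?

descent: ρ → (-5,-2,2)
descent: ρ → (2,6,-1)  [lands on river]
river: ρ → (-1,6,2)
closes: descent 2, river 2
min |a| on river = 1

1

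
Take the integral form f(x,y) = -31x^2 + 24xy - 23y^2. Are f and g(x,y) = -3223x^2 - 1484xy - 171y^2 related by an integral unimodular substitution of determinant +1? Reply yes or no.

D₁ = -2276, D₂ = -2276
f is negative-definite; reduce −f:
−f: flip: (31,-24,23)→(23,24,31)
−f: translate: b→-22 (≡24 mod 46), so (23,24,31)→(23,-22,30)
−f: reduced (well bottom): (23,-22,30) with a≤c, −a<b≤a
flip sign back: reduced form of f is (-23,22,-30)
g is negative-definite; reduce −g:
−g: flip: (3223,1484,171)→(171,-1484,3223)
−g: translate: b→-116 (≡-1484 mod 342), so (171,-1484,3223)→(171,-116,23)
−g: flip: (171,-116,23)→(23,116,171)
−g: translate: b→-22 (≡116 mod 46), so (23,116,171)→(23,-22,30)
−g: reduced (well bottom): (23,-22,30) with a≤c, −a<b≤a
flip sign back: reduced form of g is (-23,22,-30)
reduced forms (-23, 22, -30) vs (-23, 22, -30) ⇒ equivalent

yes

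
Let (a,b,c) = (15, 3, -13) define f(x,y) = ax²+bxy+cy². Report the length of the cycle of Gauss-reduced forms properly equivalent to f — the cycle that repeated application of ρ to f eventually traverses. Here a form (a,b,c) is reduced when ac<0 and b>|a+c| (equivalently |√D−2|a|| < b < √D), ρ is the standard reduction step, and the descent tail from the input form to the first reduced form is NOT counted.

D = 789, ⌊√D⌋ = 28
river: ρ → (-13,23,5)
river: ρ → (5,27,-3)
river: ρ → (-3,27,5)
river: ρ → (5,23,-13)
river: ρ → (-13,3,15)
river: ρ → (15,27,-1)
river: ρ → (-1,27,15)
river: ρ → (15,3,-13)
ρ-cycle length = 8 (tail of 0 descent steps not counted)

8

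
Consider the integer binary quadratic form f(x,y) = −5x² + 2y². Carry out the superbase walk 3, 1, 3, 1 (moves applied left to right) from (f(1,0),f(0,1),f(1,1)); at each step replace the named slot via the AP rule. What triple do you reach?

start (-5,2,-3) = (f(1,0),f(0,1),f(1,1))
replace slot 3: 2·((-5)+2) − (-3) = -3 → (-5,2,-3)
replace slot 1: 2·(2+(-3)) − (-5) = 3 → (3,2,-3)
replace slot 3: 2·(3+2) − (-3) = 13 → (3,2,13)
replace slot 1: 2·(2+13) − 3 = 27 → (27,2,13)

27,2,13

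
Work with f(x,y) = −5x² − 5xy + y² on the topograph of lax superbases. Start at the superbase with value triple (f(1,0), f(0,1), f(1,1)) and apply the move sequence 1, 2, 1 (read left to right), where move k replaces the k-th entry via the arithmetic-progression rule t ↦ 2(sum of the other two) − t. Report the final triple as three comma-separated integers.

start (-5,1,-9) = (f(1,0),f(0,1),f(1,1))
replace slot 1: 2·(1+(-9)) − (-5) = -11 → (-11,1,-9)
replace slot 2: 2·((-11)+(-9)) − 1 = -41 → (-11,-41,-9)
replace slot 1: 2·((-41)+(-9)) − (-11) = -89 → (-89,-41,-9)

-89,-41,-9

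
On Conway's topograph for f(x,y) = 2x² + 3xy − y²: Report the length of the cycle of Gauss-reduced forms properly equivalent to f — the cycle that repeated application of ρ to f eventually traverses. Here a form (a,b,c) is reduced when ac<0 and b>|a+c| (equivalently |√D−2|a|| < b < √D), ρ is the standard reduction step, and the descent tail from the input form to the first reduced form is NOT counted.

D = 17, ⌊√D⌋ = 4
river: ρ → (-1,3,2)
river: ρ → (2,1,-2)
river: ρ → (-2,3,1)
river: ρ → (1,3,-2)
river: ρ → (-2,1,2)
river: ρ → (2,3,-1)
ρ-cycle length = 6 (tail of 0 descent steps not counted)

6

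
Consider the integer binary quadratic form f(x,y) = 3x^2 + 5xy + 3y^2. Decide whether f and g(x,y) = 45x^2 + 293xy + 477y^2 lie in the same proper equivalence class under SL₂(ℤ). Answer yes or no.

D₁ = -11, D₂ = -11
f: translate: b→-1 (≡5 mod 6), so (3,5,3)→(3,-1,1)
f: flip: (3,-1,1)→(1,1,3)
f: reduced (well bottom): (1,1,3) with a≤c, −a<b≤a
g: translate: b→23 (≡293 mod 90), so (45,293,477)→(45,23,3)
g: flip: (45,23,3)→(3,-23,45)
g: translate: b→1 (≡-23 mod 6), so (3,-23,45)→(3,1,1)
g: flip: (3,1,1)→(1,-1,3)
g: translate: b→1 (≡-1 mod 2), so (1,-1,3)→(1,1,3)
g: reduced (well bottom): (1,1,3) with a≤c, −a<b≤a
reduced forms (1, 1, 3) vs (1, 1, 3) ⇒ equivalent

yes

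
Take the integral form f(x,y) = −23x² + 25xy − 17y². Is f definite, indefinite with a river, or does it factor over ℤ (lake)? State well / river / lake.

D = b²−4ac = 25² − 4·(-23)·(-17) = -939
D < 0 ⇒ definite ⇒ every region one sign ⇒ single well

well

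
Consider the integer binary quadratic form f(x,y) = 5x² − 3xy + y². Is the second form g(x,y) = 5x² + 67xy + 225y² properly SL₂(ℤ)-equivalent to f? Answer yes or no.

D₁ = -11, D₂ = -11
f: flip: (5,-3,1)→(1,3,5)
f: translate: b→1 (≡3 mod 2), so (1,3,5)→(1,1,3)
f: reduced (well bottom): (1,1,3) with a≤c, −a<b≤a
g: translate: b→-3 (≡67 mod 10), so (5,67,225)→(5,-3,1)
g: flip: (5,-3,1)→(1,3,5)
g: translate: b→1 (≡3 mod 2), so (1,3,5)→(1,1,3)
g: reduced (well bottom): (1,1,3) with a≤c, −a<b≤a
reduced forms (1, 1, 3) vs (1, 1, 3) ⇒ equivalent

yes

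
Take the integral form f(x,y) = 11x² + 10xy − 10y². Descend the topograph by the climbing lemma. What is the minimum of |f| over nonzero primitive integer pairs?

river: ρ → (-10,10,11)
river: ρ → (11,12,-9)
river: ρ → (-9,6,14)
river: ρ → (14,22,-1)
river: ρ → (-1,22,14)
river: ρ → (14,6,-9)
river: ρ → (-9,12,11)
river: ρ → (11,10,-10)
closes: descent 0, river 8
min |a| on river = 1

1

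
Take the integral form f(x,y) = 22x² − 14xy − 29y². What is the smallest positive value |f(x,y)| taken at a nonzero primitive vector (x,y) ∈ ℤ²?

descent: ρ → (-29,14,22)  [lands on river]
river: ρ → (22,30,-21)
river: ρ → (-21,12,31)
river: ρ → (31,50,-2)
river: ρ → (-2,50,31)
river: ρ → (31,12,-21)
river: ρ → (-21,30,22)
river: ρ → (22,14,-29)
river: ρ → (-29,44,7)
river: ρ → (7,40,-41)
river: ρ → (-41,42,6)
river: ρ → (6,42,-41)
river: ρ → (-41,40,7)
river: ρ → (7,44,-29)
closes: descent 1, river 14
min |a| on river = 2

2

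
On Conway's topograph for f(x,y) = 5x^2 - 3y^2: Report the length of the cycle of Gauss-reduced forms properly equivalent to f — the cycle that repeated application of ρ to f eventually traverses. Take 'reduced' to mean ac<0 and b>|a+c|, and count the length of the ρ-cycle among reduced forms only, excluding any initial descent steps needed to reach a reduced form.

D = 60, ⌊√D⌋ = 7
descent: ρ → (-3,6,2)  [lands on river]
river: ρ → (2,6,-3)
ρ-cycle length = 2 (tail of 1 descent step not counted)

2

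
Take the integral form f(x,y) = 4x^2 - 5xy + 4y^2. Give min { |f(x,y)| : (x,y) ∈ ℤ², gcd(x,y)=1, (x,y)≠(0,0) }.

translate: b→3 (≡-5 mod 8), so (4,-5,4)→(4,3,3)
flip: (4,3,3)→(3,-3,4)
translate: b→3 (≡-3 mod 6), so (3,-3,4)→(3,3,4)
reduced (well bottom): (3,3,4) with a≤c, −a<b≤a
well minimum = a = 3

3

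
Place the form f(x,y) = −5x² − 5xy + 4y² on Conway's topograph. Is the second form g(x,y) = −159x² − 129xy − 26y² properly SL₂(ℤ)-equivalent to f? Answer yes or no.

D₁ = 105, D₂ = 105
river cycle of f (length 6): (4, 5, -5), (-5, 5, 4), (4, 3, -6), (-6, 9, 1), (1, 9, -6), (-6, 3, 4)
river cycle of g (length 6): (-5, 5, 4), (4, 3, -6), (-6, 9, 1), (1, 9, -6), (-6, 3, 4), (4, 5, -5)
cycles coincide ⇒ equivalent

yes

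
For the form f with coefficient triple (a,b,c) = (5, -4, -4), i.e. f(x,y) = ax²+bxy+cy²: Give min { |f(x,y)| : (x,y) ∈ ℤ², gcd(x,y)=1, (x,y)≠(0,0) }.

descent: ρ → (-4,4,5)  [lands on river]
river: ρ → (5,6,-3)
river: ρ → (-3,6,5)
river: ρ → (5,4,-4)
closes: descent 1, river 4
min |a| on river = 3

3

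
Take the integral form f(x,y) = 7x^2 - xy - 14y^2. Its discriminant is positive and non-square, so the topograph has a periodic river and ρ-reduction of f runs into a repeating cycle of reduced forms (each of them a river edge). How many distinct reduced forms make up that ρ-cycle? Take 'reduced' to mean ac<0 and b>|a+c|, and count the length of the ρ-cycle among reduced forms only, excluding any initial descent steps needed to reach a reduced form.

D = 393, ⌊√D⌋ = 19
descent: ρ → (-14,1,7)
descent: ρ → (7,13,-8)  [lands on river]
river: ρ → (-8,19,1)
river: ρ → (1,19,-8)
river: ρ → (-8,13,7)
river: ρ → (7,15,-6)
river: ρ → (-6,9,13)
river: ρ → (13,17,-2)
river: ρ → (-2,19,4)
river: ρ → (4,13,-14)
river: ρ → (-14,15,3)
river: ρ → (3,15,-14)
river: ρ → (-14,13,4)
river: ρ → (4,19,-2)
river: ρ → (-2,17,13)
river: ρ → (13,9,-6)
river: ρ → (-6,15,7)
ρ-cycle length = 16 (tail of 2 descent steps not counted)

16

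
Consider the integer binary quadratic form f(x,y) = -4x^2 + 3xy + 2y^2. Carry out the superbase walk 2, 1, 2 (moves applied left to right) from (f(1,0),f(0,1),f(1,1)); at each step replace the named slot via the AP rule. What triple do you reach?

start (-4,2,1) = (f(1,0),f(0,1),f(1,1))
replace slot 2: 2·((-4)+1) − 2 = -8 → (-4,-8,1)
replace slot 1: 2·((-8)+1) − (-4) = -10 → (-10,-8,1)
replace slot 2: 2·((-10)+1) − (-8) = -10 → (-10,-10,1)

-10,-10,1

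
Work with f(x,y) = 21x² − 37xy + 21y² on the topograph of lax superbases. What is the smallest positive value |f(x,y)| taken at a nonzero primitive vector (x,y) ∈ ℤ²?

translate: b→5 (≡-37 mod 42), so (21,-37,21)→(21,5,5)
flip: (21,5,5)→(5,-5,21)
translate: b→5 (≡-5 mod 10), so (5,-5,21)→(5,5,21)
reduced (well bottom): (5,5,21) with a≤c, −a<b≤a
well minimum = a = 5

5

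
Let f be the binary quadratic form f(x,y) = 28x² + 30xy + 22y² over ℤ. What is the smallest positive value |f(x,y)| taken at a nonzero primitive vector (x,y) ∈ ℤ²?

translate: b→-26 (≡30 mod 56), so (28,30,22)→(28,-26,20)
flip: (28,-26,20)→(20,26,28)
translate: b→-14 (≡26 mod 40), so (20,26,28)→(20,-14,22)
reduced (well bottom): (20,-14,22) with a≤c, −a<b≤a
well minimum = a = 20

20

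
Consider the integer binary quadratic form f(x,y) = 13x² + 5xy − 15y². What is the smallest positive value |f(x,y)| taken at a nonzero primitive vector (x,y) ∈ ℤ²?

river: ρ → (-15,25,3)
river: ρ → (3,23,-23)
river: ρ → (-23,23,3)
river: ρ → (3,25,-15)
river: ρ → (-15,5,13)
river: ρ → (13,21,-7)
river: ρ → (-7,21,13)
river: ρ → (13,5,-15)
closes: descent 0, river 8
min |a| on river = 3

3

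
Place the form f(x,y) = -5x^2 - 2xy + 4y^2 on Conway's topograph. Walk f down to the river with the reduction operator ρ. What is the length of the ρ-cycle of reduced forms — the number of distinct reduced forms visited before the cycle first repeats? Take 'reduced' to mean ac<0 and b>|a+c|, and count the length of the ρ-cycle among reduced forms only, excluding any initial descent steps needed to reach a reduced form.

D = 84, ⌊√D⌋ = 9
descent: ρ → (4,2,-5)  [lands on river]
river: ρ → (-5,8,1)
river: ρ → (1,8,-5)
river: ρ → (-5,2,4)
river: ρ → (4,6,-3)
river: ρ → (-3,6,4)
ρ-cycle length = 6 (tail of 1 descent step not counted)

6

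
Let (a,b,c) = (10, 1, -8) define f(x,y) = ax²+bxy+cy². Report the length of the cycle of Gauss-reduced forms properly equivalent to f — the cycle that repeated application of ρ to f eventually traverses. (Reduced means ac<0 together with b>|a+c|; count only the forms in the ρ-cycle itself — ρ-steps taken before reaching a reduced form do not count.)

D = 321, ⌊√D⌋ = 17
descent: ρ → (-8,15,3)  [lands on river]
river: ρ → (3,15,-8)
river: ρ → (-8,17,1)
river: ρ → (1,17,-8)
ρ-cycle length = 4 (tail of 1 descent step not counted)

4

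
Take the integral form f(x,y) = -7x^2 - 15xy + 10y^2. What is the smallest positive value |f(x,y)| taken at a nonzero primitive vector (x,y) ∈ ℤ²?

descent: ρ → (10,15,-7)  [lands on river]
river: ρ → (-7,13,12)
river: ρ → (12,11,-8)
river: ρ → (-8,21,2)
river: ρ → (2,19,-18)
river: ρ → (-18,17,3)
river: ρ → (3,19,-12)
river: ρ → (-12,5,10)
closes: descent 1, river 8
min |a| on river = 2

2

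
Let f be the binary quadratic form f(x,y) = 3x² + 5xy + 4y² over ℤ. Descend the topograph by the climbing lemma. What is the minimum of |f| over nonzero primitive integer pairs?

translate: b→-1 (≡5 mod 6), so (3,5,4)→(3,-1,2)
flip: (3,-1,2)→(2,1,3)
reduced (well bottom): (2,1,3) with a≤c, −a<b≤a
well minimum = a = 2

2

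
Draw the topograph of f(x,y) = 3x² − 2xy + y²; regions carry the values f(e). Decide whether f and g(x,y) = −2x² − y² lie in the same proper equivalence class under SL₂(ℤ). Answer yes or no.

D₁ = -8, D₂ = -8
f: flip: (3,-2,1)→(1,2,3)
f: translate: b→0 (≡2 mod 2), so (1,2,3)→(1,0,2)
f: reduced (well bottom): (1,0,2) with a≤c, −a<b≤a
g is negative-definite; reduce −g:
−g: flip: (2,0,1)→(1,0,2)
−g: reduced (well bottom): (1,0,2) with a≤c, −a<b≤a
flip sign back: reduced form of g is (-1,0,-2)
reduced forms (1, 0, 2) vs (-1, 0, -2) ⇒ inequivalent

no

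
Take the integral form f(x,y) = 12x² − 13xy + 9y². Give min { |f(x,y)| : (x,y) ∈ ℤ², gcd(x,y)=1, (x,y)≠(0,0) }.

translate: b→11 (≡-13 mod 24), so (12,-13,9)→(12,11,8)
flip: (12,11,8)→(8,-11,12)
translate: b→5 (≡-11 mod 16), so (8,-11,12)→(8,5,9)
reduced (well bottom): (8,5,9) with a≤c, −a<b≤a
well minimum = a = 8

8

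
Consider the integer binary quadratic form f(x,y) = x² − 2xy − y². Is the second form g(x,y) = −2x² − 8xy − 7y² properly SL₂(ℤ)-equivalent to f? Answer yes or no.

D₁ = 8, D₂ = 8
river cycle of f (length 2): (-1, 2, 1), (1, 2, -1)
river cycle of g (length 2): (-1, 2, 1), (1, 2, -1)
cycles coincide ⇒ equivalent

yes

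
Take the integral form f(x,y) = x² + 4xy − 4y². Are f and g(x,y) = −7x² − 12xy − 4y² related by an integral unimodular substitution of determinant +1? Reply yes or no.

D₁ = 32, D₂ = 32
river cycle of f (length 2): (-4, 4, 1), (1, 4, -4)
river cycle of g (length 2): (-4, 4, 1), (1, 4, -4)
cycles coincide ⇒ equivalent

yes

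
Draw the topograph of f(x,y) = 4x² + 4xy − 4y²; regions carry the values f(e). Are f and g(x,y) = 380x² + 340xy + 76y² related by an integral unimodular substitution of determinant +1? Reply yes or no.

D₁ = 80, D₂ = 80
river cycle of f (length 2): (-4, 4, 4), (4, 4, -4)
river cycle of g (length 2): (4, 4, -4), (-4, 4, 4)
cycles coincide ⇒ equivalent

yes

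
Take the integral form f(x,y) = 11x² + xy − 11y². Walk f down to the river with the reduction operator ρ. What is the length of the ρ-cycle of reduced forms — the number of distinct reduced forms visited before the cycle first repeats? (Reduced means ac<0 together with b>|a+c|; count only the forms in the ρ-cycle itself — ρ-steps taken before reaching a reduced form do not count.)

D = 485, ⌊√D⌋ = 22
river: ρ → (-11,21,1)
river: ρ → (1,21,-11)
river: ρ → (-11,1,11)
river: ρ → (11,21,-1)
river: ρ → (-1,21,11)
river: ρ → (11,1,-11)
ρ-cycle length = 6 (tail of 0 descent steps not counted)

6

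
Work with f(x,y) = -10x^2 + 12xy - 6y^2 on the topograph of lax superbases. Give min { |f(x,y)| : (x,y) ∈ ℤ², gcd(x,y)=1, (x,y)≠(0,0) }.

translate: b→8 (≡-12 mod 20), so (10,-12,6)→(10,8,4)
flip: (10,8,4)→(4,-8,10)
translate: b→0 (≡-8 mod 8), so (4,-8,10)→(4,0,6)
reduced (well bottom): (4,0,6) with a≤c, −a<b≤a
well minimum |f| = |-4| = 4 (negative-definite)

4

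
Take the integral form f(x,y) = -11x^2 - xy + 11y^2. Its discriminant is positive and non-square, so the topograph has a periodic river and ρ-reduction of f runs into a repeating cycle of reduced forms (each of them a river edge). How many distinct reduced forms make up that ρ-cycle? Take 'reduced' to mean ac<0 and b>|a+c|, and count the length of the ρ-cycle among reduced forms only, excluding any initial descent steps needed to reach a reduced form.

D = 485, ⌊√D⌋ = 22
descent: ρ → (11,1,-11)  [lands on river]
river: ρ → (-11,21,1)
river: ρ → (1,21,-11)
river: ρ → (-11,1,11)
river: ρ → (11,21,-1)
river: ρ → (-1,21,11)
ρ-cycle length = 6 (tail of 1 descent step not counted)

6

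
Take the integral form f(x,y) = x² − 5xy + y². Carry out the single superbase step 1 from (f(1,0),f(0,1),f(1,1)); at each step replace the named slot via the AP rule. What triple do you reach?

start (1,1,-3) = (f(1,0),f(0,1),f(1,1))
replace slot 1: 2·(1+(-3)) − 1 = -5 → (-5,1,-3)

-5,1,-3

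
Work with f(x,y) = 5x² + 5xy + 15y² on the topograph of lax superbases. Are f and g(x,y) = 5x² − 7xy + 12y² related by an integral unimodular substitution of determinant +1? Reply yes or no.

D₁ = -275, D₂ = -191
discriminants differ ⇒ not SL₂(ℤ)-equivalent

no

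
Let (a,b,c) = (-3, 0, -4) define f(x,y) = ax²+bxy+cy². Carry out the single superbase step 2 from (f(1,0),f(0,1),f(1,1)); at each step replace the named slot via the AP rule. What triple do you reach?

start (-3,-4,-7) = (f(1,0),f(0,1),f(1,1))
replace slot 2: 2·((-3)+(-7)) − (-4) = -16 → (-3,-16,-7)

-3,-16,-7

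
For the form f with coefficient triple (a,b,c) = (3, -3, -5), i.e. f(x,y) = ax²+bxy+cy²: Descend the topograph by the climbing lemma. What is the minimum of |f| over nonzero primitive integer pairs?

descent: ρ → (-5,3,3)  [lands on river]
river: ρ → (3,3,-5)
river: ρ → (-5,7,1)
river: ρ → (1,7,-5)
closes: descent 1, river 4
min |a| on river = 1

1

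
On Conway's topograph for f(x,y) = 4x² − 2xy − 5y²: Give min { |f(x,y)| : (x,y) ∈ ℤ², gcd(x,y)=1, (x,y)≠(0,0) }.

descent: ρ → (-5,2,4)  [lands on river]
river: ρ → (4,6,-3)
river: ρ → (-3,6,4)
river: ρ → (4,2,-5)
river: ρ → (-5,8,1)
river: ρ → (1,8,-5)
closes: descent 1, river 6
min |a| on river = 1

1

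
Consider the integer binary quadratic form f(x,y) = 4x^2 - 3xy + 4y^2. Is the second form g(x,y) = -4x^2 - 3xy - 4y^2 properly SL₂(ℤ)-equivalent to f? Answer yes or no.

D₁ = -55, D₂ = -55
f: flip: (4,-3,4)→(4,3,4)
f: reduced (well bottom): (4,3,4) with a≤c, −a<b≤a
g is negative-definite; reduce −g:
−g: reduced (well bottom): (4,3,4) with a≤c, −a<b≤a
flip sign back: reduced form of g is (-4,-3,-4)
reduced forms (4, 3, 4) vs (-4, -3, -4) ⇒ inequivalent

no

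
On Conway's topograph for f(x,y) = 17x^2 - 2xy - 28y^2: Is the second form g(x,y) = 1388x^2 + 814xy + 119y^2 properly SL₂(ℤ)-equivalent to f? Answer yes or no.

D₁ = 1908, D₂ = 1908
river cycle of f (length 20): (17, 32, -13), (-13, 20, 29), (29, 38, -4), (-4, 42, 9), (9, 30, -28), (-28, 26, 11), (11, 40, -7), (-7, 30, 36), (36, 42, -1), (-1, 42, 36), … (10 more)
river cycle of g (length 20): (17, 32, -13), (-13, 20, 29), (29, 38, -4), (-4, 42, 9), (9, 30, -28), (-28, 26, 11), (11, 40, -7), (-7, 30, 36), (36, 42, -1), (-1, 42, 36), … (10 more)
cycles coincide ⇒ equivalent

yes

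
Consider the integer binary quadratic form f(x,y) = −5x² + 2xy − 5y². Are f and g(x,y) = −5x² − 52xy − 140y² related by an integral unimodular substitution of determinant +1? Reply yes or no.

D₁ = -96, D₂ = -96
f is negative-definite; reduce −f:
−f: flip: (5,-2,5)→(5,2,5)
−f: reduced (well bottom): (5,2,5) with a≤c, −a<b≤a
flip sign back: reduced form of f is (-5,-2,-5)
g is negative-definite; reduce −g:
−g: translate: b→2 (≡52 mod 10), so (5,52,140)→(5,2,5)
−g: reduced (well bottom): (5,2,5) with a≤c, −a<b≤a
flip sign back: reduced form of g is (-5,-2,-5)
reduced forms (-5, -2, -5) vs (-5, -2, -5) ⇒ equivalent

yes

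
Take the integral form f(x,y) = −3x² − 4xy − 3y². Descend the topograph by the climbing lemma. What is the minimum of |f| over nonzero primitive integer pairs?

translate: b→-2 (≡4 mod 6), so (3,4,3)→(3,-2,2)
flip: (3,-2,2)→(2,2,3)
reduced (well bottom): (2,2,3) with a≤c, −a<b≤a
well minimum |f| = |-2| = 2 (negative-definite)

2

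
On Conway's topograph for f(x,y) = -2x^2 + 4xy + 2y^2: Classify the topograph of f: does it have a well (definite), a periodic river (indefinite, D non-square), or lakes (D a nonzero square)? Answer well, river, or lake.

D = b²−4ac = 4² − 4·(-2)·2 = 32
D > 0 non-square ⇒ indefinite ⇒ periodic river

river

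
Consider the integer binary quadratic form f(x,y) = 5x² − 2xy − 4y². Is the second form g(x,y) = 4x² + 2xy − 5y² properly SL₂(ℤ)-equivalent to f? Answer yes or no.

D₁ = 84, D₂ = 84
river cycle of f (length 6): (-4, 2, 5), (5, 8, -1), (-1, 8, 5), (5, 2, -4), (-4, 6, 3), (3, 6, -4)
river cycle of g (length 6): (-5, 8, 1), (1, 8, -5), (-5, 2, 4), (4, 6, -3), (-3, 6, 4), (4, 2, -5)
cycles differ ⇒ inequivalent

no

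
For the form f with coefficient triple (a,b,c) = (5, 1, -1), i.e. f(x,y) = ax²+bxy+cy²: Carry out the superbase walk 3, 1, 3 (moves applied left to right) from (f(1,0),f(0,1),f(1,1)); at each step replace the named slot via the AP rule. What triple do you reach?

start (5,-1,5) = (f(1,0),f(0,1),f(1,1))
replace slot 3: 2·(5+(-1)) − 5 = 3 → (5,-1,3)
replace slot 1: 2·((-1)+3) − 5 = -1 → (-1,-1,3)
replace slot 3: 2·((-1)+(-1)) − 3 = -7 → (-1,-1,-7)

-1,-1,-7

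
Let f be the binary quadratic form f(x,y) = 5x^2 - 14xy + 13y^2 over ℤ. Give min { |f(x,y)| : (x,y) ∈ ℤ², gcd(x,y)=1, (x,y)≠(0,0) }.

translate: b→-4 (≡-14 mod 10), so (5,-14,13)→(5,-4,4)
flip: (5,-4,4)→(4,4,5)
reduced (well bottom): (4,4,5) with a≤c, −a<b≤a
well minimum = a = 4

4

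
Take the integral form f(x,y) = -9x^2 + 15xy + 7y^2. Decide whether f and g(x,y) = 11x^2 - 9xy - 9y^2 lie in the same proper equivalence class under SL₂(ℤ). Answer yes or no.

D₁ = 477, D₂ = 477
river cycle of f (length 8): (7, 13, -11), (-11, 9, 9), (9, 9, -11), (-11, 13, 7), (7, 15, -9), (-9, 21, 1), (1, 21, -9), (-9, 15, 7)
river cycle of g (length 8): (-9, 9, 11), (11, 13, -7), (-7, 15, 9), (9, 21, -1), (-1, 21, 9), (9, 15, -7), (-7, 13, 11), (11, 9, -9)
cycles differ ⇒ inequivalent

no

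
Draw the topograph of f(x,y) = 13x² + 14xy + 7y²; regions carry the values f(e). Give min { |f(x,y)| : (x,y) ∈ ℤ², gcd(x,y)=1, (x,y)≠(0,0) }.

translate: b→-12 (≡14 mod 26), so (13,14,7)→(13,-12,6)
flip: (13,-12,6)→(6,12,13)
translate: b→0 (≡12 mod 12), so (6,12,13)→(6,0,7)
reduced (well bottom): (6,0,7) with a≤c, −a<b≤a
well minimum = a = 6

6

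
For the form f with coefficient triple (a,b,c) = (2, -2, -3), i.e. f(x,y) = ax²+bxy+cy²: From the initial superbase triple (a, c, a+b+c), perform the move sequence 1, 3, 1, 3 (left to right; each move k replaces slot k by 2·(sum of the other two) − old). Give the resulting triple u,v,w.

start (2,-3,-3) = (f(1,0),f(0,1),f(1,1))
replace slot 1: 2·((-3)+(-3)) − 2 = -14 → (-14,-3,-3)
replace slot 3: 2·((-14)+(-3)) − (-3) = -31 → (-14,-3,-31)
replace slot 1: 2·((-3)+(-31)) − (-14) = -54 → (-54,-3,-31)
replace slot 3: 2·((-54)+(-3)) − (-31) = -83 → (-54,-3,-83)

-54,-3,-83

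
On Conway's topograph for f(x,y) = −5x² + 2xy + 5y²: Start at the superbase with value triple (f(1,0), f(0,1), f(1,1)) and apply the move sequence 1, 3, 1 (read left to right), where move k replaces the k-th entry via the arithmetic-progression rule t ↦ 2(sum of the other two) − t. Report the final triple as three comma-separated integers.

start (-5,5,2) = (f(1,0),f(0,1),f(1,1))
replace slot 1: 2·(5+2) − (-5) = 19 → (19,5,2)
replace slot 3: 2·(19+5) − 2 = 46 → (19,5,46)
replace slot 1: 2·(5+46) − 19 = 83 → (83,5,46)

83,5,46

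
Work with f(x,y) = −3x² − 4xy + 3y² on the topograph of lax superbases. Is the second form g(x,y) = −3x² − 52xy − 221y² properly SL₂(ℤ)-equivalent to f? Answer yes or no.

D₁ = 52, D₂ = 52
river cycle of f (length 10): (3, 4, -3), (-3, 2, 4), (4, 6, -1), (-1, 6, 4), (4, 2, -3), (-3, 4, 3), (3, 2, -4), (-4, 6, 1), (1, 6, -4), (-4, 2, 3)
river cycle of g (length 10): (-3, 2, 4), (4, 6, -1), (-1, 6, 4), (4, 2, -3), (-3, 4, 3), (3, 2, -4), (-4, 6, 1), (1, 6, -4), (-4, 2, 3), (3, 4, -3)
cycles coincide ⇒ equivalent

yes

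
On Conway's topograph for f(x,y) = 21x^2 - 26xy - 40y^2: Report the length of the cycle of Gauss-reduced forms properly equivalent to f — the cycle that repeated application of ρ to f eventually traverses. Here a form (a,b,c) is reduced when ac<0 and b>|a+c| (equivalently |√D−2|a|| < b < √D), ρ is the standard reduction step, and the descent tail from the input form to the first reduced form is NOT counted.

D = 4036, ⌊√D⌋ = 63
descent: ρ → (-40,26,21)  [lands on river]
river: ρ → (21,58,-8)
river: ρ → (-8,54,35)
river: ρ → (35,16,-27)
river: ρ → (-27,38,24)
river: ρ → (24,58,-7)
river: ρ → (-7,54,40)
river: ρ → (40,26,-21)
river: ρ → (-21,58,8)
river: ρ → (8,54,-35)
river: ρ → (-35,16,27)
river: ρ → (27,38,-24)
river: ρ → (-24,58,7)
river: ρ → (7,54,-40)
ρ-cycle length = 14 (tail of 1 descent step not counted)

14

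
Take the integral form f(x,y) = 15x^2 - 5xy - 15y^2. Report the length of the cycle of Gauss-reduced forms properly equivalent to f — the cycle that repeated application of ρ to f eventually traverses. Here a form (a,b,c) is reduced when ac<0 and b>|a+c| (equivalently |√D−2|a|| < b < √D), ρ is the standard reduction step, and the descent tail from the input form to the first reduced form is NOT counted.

D = 925, ⌊√D⌋ = 30
descent: ρ → (-15,5,15)  [lands on river]
river: ρ → (15,25,-5)
river: ρ → (-5,25,15)
river: ρ → (15,5,-15)
river: ρ → (-15,25,5)
river: ρ → (5,25,-15)
ρ-cycle length = 6 (tail of 1 descent step not counted)

6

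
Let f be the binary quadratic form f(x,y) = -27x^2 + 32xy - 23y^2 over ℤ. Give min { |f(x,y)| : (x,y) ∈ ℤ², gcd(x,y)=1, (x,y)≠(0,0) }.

translate: b→22 (≡-32 mod 54), so (27,-32,23)→(27,22,18)
flip: (27,22,18)→(18,-22,27)
translate: b→14 (≡-22 mod 36), so (18,-22,27)→(18,14,23)
reduced (well bottom): (18,14,23) with a≤c, −a<b≤a
well minimum |f| = |-18| = 18 (negative-definite)

18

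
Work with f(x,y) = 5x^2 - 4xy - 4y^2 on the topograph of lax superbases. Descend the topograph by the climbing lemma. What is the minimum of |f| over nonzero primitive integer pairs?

descent: ρ → (-4,4,5)  [lands on river]
river: ρ → (5,6,-3)
river: ρ → (-3,6,5)
river: ρ → (5,4,-4)
closes: descent 1, river 4
min |a| on river = 3

3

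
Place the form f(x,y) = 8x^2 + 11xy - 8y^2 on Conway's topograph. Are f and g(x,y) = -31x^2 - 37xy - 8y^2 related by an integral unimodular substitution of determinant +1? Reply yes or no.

D₁ = 377, D₂ = 377
river cycle of f (length 6): (-8, 5, 11), (11, 17, -2), (-2, 19, 2), (2, 17, -11), (-11, 5, 8), (8, 11, -8)
river cycle of g (length 6): (-8, 5, 11), (11, 17, -2), (-2, 19, 2), (2, 17, -11), (-11, 5, 8), (8, 11, -8)
cycles coincide ⇒ equivalent

yes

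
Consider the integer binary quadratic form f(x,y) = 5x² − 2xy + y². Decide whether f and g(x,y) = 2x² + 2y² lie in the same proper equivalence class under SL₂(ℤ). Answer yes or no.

D₁ = -16, D₂ = -16
f: flip: (5,-2,1)→(1,2,5)
f: translate: b→0 (≡2 mod 2), so (1,2,5)→(1,0,4)
f: reduced (well bottom): (1,0,4) with a≤c, −a<b≤a
g: reduced (well bottom): (2,0,2) with a≤c, −a<b≤a
reduced forms (1, 0, 4) vs (2, 0, 2) ⇒ inequivalent

no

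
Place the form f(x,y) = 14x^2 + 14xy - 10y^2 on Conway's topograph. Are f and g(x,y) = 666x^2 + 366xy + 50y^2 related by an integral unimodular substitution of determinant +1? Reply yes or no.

D₁ = 756, D₂ = 756
river cycle of f (length 4): (-10, 26, 2), (2, 26, -10), (-10, 14, 14), (14, 14, -10)
river cycle of g (length 4): (2, 26, -10), (-10, 14, 14), (14, 14, -10), (-10, 26, 2)
cycles coincide ⇒ equivalent

yes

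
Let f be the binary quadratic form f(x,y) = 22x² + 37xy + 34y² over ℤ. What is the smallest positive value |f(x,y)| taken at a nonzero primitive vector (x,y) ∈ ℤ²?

translate: b→-7 (≡37 mod 44), so (22,37,34)→(22,-7,19)
flip: (22,-7,19)→(19,7,22)
reduced (well bottom): (19,7,22) with a≤c, −a<b≤a
well minimum = a = 19

19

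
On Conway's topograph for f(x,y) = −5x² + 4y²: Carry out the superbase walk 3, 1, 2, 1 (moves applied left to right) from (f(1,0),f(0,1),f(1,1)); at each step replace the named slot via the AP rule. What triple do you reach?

start (-5,4,-1) = (f(1,0),f(0,1),f(1,1))
replace slot 3: 2·((-5)+4) − (-1) = -1 → (-5,4,-1)
replace slot 1: 2·(4+(-1)) − (-5) = 11 → (11,4,-1)
replace slot 2: 2·(11+(-1)) − 4 = 16 → (11,16,-1)
replace slot 1: 2·(16+(-1)) − 11 = 19 → (19,16,-1)

19,16,-1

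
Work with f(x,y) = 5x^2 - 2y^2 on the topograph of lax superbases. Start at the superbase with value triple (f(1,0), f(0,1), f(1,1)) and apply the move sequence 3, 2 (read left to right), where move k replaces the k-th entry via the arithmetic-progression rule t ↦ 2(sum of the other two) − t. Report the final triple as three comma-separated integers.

start (5,-2,3) = (f(1,0),f(0,1),f(1,1))
replace slot 3: 2·(5+(-2)) − 3 = 3 → (5,-2,3)
replace slot 2: 2·(5+3) − (-2) = 18 → (5,18,3)

5,18,3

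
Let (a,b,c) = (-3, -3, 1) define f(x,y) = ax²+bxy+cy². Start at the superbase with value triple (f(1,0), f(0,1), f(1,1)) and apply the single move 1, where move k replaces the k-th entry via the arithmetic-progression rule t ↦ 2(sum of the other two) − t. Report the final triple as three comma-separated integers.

start (-3,1,-5) = (f(1,0),f(0,1),f(1,1))
replace slot 1: 2·(1+(-5)) − (-3) = -5 → (-5,1,-5)

-5,1,-5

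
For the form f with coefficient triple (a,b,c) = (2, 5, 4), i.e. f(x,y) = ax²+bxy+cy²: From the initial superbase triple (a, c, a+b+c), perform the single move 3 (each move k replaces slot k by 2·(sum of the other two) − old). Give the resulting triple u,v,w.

start (2,4,11) = (f(1,0),f(0,1),f(1,1))
replace slot 3: 2·(2+4) − 11 = 1 → (2,4,1)

2,4,1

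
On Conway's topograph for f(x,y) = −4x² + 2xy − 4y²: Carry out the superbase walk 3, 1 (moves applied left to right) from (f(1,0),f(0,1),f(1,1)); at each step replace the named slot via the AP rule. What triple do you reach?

start (-4,-4,-6) = (f(1,0),f(0,1),f(1,1))
replace slot 3: 2·((-4)+(-4)) − (-6) = -10 → (-4,-4,-10)
replace slot 1: 2·((-4)+(-10)) − (-4) = -24 → (-24,-4,-10)

-24,-4,-10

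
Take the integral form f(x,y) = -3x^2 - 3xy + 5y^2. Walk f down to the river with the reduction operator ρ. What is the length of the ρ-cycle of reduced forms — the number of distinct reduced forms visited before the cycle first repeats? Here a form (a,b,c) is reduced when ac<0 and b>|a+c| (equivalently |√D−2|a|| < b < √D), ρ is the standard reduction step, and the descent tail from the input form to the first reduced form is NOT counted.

D = 69, ⌊√D⌋ = 8
descent: ρ → (5,3,-3)  [lands on river]
river: ρ → (-3,3,5)
river: ρ → (5,7,-1)
river: ρ → (-1,7,5)
ρ-cycle length = 4 (tail of 1 descent step not counted)

4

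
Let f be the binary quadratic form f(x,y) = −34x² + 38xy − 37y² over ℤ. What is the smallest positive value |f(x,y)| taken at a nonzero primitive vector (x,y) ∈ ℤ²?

translate: b→30 (≡-38 mod 68), so (34,-38,37)→(34,30,33)
flip: (34,30,33)→(33,-30,34)
reduced (well bottom): (33,-30,34) with a≤c, −a<b≤a
well minimum |f| = |-33| = 33 (negative-definite)

33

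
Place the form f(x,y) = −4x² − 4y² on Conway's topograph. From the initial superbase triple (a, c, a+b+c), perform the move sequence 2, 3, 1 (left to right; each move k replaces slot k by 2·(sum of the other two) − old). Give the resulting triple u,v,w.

start (-4,-4,-8) = (f(1,0),f(0,1),f(1,1))
replace slot 2: 2·((-4)+(-8)) − (-4) = -20 → (-4,-20,-8)
replace slot 3: 2·((-4)+(-20)) − (-8) = -40 → (-4,-20,-40)
replace slot 1: 2·((-20)+(-40)) − (-4) = -116 → (-116,-20,-40)

-116,-20,-40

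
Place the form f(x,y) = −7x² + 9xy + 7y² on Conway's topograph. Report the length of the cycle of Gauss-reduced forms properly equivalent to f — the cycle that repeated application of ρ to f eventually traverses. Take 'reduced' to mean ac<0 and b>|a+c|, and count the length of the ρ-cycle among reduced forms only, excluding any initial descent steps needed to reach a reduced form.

D = 277, ⌊√D⌋ = 16
river: ρ → (7,5,-9)
river: ρ → (-9,13,3)
river: ρ → (3,11,-13)
river: ρ → (-13,15,1)
river: ρ → (1,15,-13)
river: ρ → (-13,11,3)
river: ρ → (3,13,-9)
river: ρ → (-9,5,7)
river: ρ → (7,9,-7)
river: ρ → (-7,5,9)
river: ρ → (9,13,-3)
river: ρ → (-3,11,13)
river: ρ → (13,15,-1)
river: ρ → (-1,15,13)
river: ρ → (13,11,-3)
river: ρ → (-3,13,9)
river: ρ → (9,5,-7)
river: ρ → (-7,9,7)
ρ-cycle length = 18 (tail of 0 descent steps not counted)

18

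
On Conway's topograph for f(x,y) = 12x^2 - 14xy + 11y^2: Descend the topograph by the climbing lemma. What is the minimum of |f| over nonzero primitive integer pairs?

translate: b→10 (≡-14 mod 24), so (12,-14,11)→(12,10,9)
flip: (12,10,9)→(9,-10,12)
translate: b→8 (≡-10 mod 18), so (9,-10,12)→(9,8,11)
reduced (well bottom): (9,8,11) with a≤c, −a<b≤a
well minimum = a = 9

9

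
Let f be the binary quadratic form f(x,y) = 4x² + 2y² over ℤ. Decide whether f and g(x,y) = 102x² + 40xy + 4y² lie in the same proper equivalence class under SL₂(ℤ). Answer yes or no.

D₁ = -32, D₂ = -32
f: flip: (4,0,2)→(2,0,4)
f: reduced (well bottom): (2,0,4) with a≤c, −a<b≤a
g: flip: (102,40,4)→(4,-40,102)
g: translate: b→0 (≡-40 mod 8), so (4,-40,102)→(4,0,2)
g: flip: (4,0,2)→(2,0,4)
g: reduced (well bottom): (2,0,4) with a≤c, −a<b≤a
reduced forms (2, 0, 4) vs (2, 0, 4) ⇒ equivalent

yes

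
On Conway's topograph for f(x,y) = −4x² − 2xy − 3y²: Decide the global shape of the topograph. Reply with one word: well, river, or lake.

D = b²−4ac = (-2)² − 4·(-4)·(-3) = -44
D < 0 ⇒ definite ⇒ every region one sign ⇒ single well

well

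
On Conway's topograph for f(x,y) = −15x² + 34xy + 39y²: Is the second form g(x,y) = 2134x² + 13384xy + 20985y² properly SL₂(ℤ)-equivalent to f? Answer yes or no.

D₁ = 3496, D₂ = 3496
river cycle of f (length 8): (39, 44, -10), (-10, 56, 9), (9, 52, -22), (-22, 36, 25), (25, 14, -33), (-33, 52, 6), (6, 56, -15), (-15, 34, 39)
river cycle of g (length 8): (39, 44, -10), (-10, 56, 9), (9, 52, -22), (-22, 36, 25), (25, 14, -33), (-33, 52, 6), (6, 56, -15), (-15, 34, 39)
cycles coincide ⇒ equivalent

yes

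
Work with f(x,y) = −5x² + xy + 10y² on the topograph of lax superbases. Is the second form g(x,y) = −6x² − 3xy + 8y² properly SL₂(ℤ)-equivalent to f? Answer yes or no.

D₁ = 201, D₂ = 201
river cycle of f (length 14): (-5, 11, 4), (4, 13, -2), (-2, 11, 10), (10, 9, -3), (-3, 9, 10), (10, 11, -2), (-2, 13, 4), (4, 11, -5), (-5, 9, 6), (6, 3, -8), … (4 more)
river cycle of g (length 14): (8, 3, -6), (-6, 9, 5), (5, 11, -4), (-4, 13, 2), (2, 11, -10), (-10, 9, 3), (3, 9, -10), (-10, 11, 2), (2, 13, -4), (-4, 11, 5), … (4 more)
cycles differ ⇒ inequivalent

no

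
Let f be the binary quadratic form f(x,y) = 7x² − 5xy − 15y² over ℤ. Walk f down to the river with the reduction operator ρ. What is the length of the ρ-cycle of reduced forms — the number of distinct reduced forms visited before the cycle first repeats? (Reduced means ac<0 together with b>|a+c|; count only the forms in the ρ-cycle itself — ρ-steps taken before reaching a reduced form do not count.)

D = 445, ⌊√D⌋ = 21
descent: ρ → (-15,5,7)
descent: ρ → (7,9,-13)  [lands on river]
river: ρ → (-13,17,3)
river: ρ → (3,19,-7)
river: ρ → (-7,9,13)
river: ρ → (13,17,-3)
river: ρ → (-3,19,7)
ρ-cycle length = 6 (tail of 2 descent steps not counted)

6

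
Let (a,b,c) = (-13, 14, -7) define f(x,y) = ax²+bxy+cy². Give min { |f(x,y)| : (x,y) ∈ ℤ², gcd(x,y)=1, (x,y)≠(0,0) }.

translate: b→12 (≡-14 mod 26), so (13,-14,7)→(13,12,6)
flip: (13,12,6)→(6,-12,13)
translate: b→0 (≡-12 mod 12), so (6,-12,13)→(6,0,7)
reduced (well bottom): (6,0,7) with a≤c, −a<b≤a
well minimum |f| = |-6| = 6 (negative-definite)

6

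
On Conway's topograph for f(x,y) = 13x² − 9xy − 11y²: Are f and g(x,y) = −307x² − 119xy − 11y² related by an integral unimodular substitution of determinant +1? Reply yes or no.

D₁ = 653, D₂ = 653
river cycle of f (length 14): (-11, 9, 13), (13, 17, -7), (-7, 25, 1), (1, 25, -7), (-7, 17, 13), (13, 9, -11), (-11, 13, 11), (11, 9, -13), (-13, 17, 7), (7, 25, -1), … (4 more)
river cycle of g (length 14): (-11, 9, 13), (13, 17, -7), (-7, 25, 1), (1, 25, -7), (-7, 17, 13), (13, 9, -11), (-11, 13, 11), (11, 9, -13), (-13, 17, 7), (7, 25, -1), … (4 more)
cycles coincide ⇒ equivalent

yes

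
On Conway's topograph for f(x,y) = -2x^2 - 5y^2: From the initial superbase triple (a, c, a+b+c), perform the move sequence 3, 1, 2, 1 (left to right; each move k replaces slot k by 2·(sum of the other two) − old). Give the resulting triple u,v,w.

start (-2,-5,-7) = (f(1,0),f(0,1),f(1,1))
replace slot 3: 2·((-2)+(-5)) − (-7) = -7 → (-2,-5,-7)
replace slot 1: 2·((-5)+(-7)) − (-2) = -22 → (-22,-5,-7)
replace slot 2: 2·((-22)+(-7)) − (-5) = -53 → (-22,-53,-7)
replace slot 1: 2·((-53)+(-7)) − (-22) = -98 → (-98,-53,-7)

-98,-53,-7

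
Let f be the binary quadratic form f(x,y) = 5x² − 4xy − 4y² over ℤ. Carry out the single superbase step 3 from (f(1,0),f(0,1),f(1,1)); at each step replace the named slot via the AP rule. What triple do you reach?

start (5,-4,-3) = (f(1,0),f(0,1),f(1,1))
replace slot 3: 2·(5+(-4)) − (-3) = 5 → (5,-4,5)

5,-4,5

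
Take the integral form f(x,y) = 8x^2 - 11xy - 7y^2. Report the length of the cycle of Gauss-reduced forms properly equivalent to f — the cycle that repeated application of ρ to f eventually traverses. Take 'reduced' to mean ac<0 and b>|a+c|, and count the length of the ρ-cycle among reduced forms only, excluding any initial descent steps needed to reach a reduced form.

D = 345, ⌊√D⌋ = 18
descent: ρ → (-7,11,8)  [lands on river]
river: ρ → (8,5,-10)
river: ρ → (-10,15,3)
river: ρ → (3,15,-10)
river: ρ → (-10,5,8)
river: ρ → (8,11,-7)
river: ρ → (-7,17,2)
river: ρ → (2,15,-15)
river: ρ → (-15,15,2)
river: ρ → (2,17,-7)
ρ-cycle length = 10 (tail of 1 descent step not counted)

10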